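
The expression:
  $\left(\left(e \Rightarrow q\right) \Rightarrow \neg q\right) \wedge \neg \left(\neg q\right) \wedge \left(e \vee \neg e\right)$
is never true.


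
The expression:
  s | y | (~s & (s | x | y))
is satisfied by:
  {y: True, s: True, x: True}
  {y: True, s: True, x: False}
  {y: True, x: True, s: False}
  {y: True, x: False, s: False}
  {s: True, x: True, y: False}
  {s: True, x: False, y: False}
  {x: True, s: False, y: False}


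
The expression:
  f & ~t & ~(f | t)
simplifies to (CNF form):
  False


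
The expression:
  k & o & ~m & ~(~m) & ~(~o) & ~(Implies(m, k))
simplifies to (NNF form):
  False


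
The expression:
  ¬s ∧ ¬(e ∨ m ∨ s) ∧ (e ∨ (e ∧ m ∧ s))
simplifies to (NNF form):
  False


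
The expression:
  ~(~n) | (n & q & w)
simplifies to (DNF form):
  n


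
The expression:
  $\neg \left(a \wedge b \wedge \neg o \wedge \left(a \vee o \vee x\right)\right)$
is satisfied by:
  {o: True, a: False, b: False}
  {o: False, a: False, b: False}
  {b: True, o: True, a: False}
  {b: True, o: False, a: False}
  {a: True, o: True, b: False}
  {a: True, o: False, b: False}
  {a: True, b: True, o: True}


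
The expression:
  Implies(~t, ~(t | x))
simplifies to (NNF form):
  t | ~x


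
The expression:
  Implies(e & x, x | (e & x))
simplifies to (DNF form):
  True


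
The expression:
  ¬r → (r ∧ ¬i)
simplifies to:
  r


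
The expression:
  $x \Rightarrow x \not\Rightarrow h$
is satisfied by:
  {h: False, x: False}
  {x: True, h: False}
  {h: True, x: False}


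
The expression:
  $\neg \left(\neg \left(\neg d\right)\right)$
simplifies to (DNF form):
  $\neg d$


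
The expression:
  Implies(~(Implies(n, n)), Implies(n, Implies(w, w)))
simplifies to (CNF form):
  True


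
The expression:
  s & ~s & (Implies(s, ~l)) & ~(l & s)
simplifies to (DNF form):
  False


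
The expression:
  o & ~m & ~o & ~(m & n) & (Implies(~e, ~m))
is never true.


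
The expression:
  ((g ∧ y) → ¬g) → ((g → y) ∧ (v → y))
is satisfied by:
  {y: True, v: False, g: False}
  {y: True, g: True, v: False}
  {y: True, v: True, g: False}
  {y: True, g: True, v: True}
  {g: False, v: False, y: False}


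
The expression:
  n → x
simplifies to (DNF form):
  x ∨ ¬n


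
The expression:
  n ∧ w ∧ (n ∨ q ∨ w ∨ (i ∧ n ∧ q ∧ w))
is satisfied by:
  {w: True, n: True}


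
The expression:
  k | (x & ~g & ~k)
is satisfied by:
  {k: True, x: True, g: False}
  {k: True, x: False, g: False}
  {k: True, g: True, x: True}
  {k: True, g: True, x: False}
  {x: True, g: False, k: False}


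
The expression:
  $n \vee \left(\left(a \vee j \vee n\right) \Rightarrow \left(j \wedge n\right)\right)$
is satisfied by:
  {n: True, a: False, j: False}
  {j: True, n: True, a: False}
  {n: True, a: True, j: False}
  {j: True, n: True, a: True}
  {j: False, a: False, n: False}


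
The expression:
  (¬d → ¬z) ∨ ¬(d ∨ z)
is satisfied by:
  {d: True, z: False}
  {z: False, d: False}
  {z: True, d: True}


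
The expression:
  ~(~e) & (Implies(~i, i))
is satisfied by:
  {i: True, e: True}


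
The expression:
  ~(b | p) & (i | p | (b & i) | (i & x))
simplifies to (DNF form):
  i & ~b & ~p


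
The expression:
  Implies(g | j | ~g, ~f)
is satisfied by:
  {f: False}


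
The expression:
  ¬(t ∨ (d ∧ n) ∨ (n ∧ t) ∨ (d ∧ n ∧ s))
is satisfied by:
  {d: False, t: False, n: False}
  {n: True, d: False, t: False}
  {d: True, n: False, t: False}


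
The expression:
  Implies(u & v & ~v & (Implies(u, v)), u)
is always true.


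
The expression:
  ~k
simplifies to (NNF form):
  ~k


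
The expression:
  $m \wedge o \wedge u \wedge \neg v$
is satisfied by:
  {m: True, u: True, o: True, v: False}


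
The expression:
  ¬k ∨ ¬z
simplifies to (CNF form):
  ¬k ∨ ¬z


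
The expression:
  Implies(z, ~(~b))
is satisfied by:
  {b: True, z: False}
  {z: False, b: False}
  {z: True, b: True}


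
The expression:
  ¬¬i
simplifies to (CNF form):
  i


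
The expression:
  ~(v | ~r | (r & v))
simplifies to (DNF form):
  r & ~v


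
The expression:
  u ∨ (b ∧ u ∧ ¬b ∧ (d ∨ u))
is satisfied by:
  {u: True}


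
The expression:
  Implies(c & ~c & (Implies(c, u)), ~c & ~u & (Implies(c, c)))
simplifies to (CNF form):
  True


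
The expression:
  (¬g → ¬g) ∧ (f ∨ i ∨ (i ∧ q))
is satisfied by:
  {i: True, f: True}
  {i: True, f: False}
  {f: True, i: False}


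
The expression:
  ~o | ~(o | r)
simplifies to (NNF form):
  ~o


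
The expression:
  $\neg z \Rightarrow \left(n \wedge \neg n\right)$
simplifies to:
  $z$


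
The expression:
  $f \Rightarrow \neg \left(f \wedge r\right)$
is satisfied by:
  {r: False, f: False}
  {f: True, r: False}
  {r: True, f: False}


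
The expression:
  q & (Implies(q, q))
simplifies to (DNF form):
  q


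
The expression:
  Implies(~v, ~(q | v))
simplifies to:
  v | ~q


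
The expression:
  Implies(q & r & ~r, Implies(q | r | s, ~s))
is always true.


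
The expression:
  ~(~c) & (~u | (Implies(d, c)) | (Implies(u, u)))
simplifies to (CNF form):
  c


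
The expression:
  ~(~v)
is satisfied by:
  {v: True}


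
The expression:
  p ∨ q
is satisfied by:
  {q: True, p: True}
  {q: True, p: False}
  {p: True, q: False}


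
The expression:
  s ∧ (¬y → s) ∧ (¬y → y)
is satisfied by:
  {s: True, y: True}


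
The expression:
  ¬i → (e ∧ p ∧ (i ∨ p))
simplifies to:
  i ∨ (e ∧ p)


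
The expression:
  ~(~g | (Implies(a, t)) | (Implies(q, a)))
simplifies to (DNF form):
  False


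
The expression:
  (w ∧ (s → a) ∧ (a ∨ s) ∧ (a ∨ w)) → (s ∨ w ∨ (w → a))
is always true.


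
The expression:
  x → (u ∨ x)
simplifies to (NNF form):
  True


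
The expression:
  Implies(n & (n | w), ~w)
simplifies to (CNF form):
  ~n | ~w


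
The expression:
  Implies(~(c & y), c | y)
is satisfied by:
  {y: True, c: True}
  {y: True, c: False}
  {c: True, y: False}


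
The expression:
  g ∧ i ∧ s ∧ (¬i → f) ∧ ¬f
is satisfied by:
  {i: True, s: True, g: True, f: False}


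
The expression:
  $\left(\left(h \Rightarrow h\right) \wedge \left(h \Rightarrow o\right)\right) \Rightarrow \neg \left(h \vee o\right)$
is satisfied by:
  {o: False}


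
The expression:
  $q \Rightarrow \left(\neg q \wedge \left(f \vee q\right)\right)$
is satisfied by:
  {q: False}


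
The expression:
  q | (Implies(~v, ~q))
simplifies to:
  True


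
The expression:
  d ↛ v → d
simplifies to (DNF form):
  True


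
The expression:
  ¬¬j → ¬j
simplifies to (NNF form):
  ¬j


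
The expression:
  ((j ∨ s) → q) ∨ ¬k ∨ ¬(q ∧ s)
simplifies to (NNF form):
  True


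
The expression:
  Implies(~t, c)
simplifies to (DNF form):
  c | t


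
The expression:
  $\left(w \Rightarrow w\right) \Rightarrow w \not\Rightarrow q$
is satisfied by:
  {w: True, q: False}


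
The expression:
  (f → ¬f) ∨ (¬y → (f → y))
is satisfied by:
  {y: True, f: False}
  {f: False, y: False}
  {f: True, y: True}


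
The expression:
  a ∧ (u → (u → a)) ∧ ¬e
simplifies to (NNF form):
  a ∧ ¬e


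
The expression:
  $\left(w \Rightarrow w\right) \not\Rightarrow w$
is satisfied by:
  {w: False}


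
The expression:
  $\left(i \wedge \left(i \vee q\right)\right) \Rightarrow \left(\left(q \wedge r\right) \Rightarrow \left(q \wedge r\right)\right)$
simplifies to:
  $\text{True}$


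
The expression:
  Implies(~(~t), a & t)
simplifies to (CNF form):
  a | ~t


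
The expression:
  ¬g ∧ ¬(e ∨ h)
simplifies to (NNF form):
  ¬e ∧ ¬g ∧ ¬h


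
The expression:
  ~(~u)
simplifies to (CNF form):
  u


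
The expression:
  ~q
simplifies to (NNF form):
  ~q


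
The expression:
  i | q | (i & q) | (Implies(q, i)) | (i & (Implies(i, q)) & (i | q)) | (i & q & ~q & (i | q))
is always true.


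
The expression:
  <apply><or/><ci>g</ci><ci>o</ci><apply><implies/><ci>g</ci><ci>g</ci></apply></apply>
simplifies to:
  <true/>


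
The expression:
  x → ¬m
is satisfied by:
  {m: False, x: False}
  {x: True, m: False}
  {m: True, x: False}


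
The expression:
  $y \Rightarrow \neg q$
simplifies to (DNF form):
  $\neg q \vee \neg y$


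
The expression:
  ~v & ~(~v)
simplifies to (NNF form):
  False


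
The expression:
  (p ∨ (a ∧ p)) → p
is always true.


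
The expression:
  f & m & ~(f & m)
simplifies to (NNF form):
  False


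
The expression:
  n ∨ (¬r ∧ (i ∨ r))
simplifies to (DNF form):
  n ∨ (i ∧ ¬r)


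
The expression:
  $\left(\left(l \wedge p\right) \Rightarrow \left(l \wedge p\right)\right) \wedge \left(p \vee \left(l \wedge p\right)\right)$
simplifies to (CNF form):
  $p$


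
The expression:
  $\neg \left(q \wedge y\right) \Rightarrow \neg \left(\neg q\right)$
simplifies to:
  $q$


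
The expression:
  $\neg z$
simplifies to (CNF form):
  $\neg z$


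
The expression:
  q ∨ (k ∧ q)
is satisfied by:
  {q: True}


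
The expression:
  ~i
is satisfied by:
  {i: False}


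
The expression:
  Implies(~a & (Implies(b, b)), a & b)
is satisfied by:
  {a: True}


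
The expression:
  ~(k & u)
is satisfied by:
  {u: False, k: False}
  {k: True, u: False}
  {u: True, k: False}


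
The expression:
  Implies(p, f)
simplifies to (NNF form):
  f | ~p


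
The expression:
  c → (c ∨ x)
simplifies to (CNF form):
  True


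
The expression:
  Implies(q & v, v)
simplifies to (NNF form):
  True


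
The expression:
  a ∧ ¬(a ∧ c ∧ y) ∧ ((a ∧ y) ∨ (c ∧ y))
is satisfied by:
  {a: True, y: True, c: False}


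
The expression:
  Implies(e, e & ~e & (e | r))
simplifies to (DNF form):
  ~e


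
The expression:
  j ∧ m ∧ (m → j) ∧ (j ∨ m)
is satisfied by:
  {m: True, j: True}


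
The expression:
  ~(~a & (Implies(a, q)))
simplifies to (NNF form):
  a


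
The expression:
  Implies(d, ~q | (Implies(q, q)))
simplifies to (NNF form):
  True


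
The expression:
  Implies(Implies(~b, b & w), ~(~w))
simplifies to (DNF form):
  w | ~b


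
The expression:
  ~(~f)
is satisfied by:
  {f: True}


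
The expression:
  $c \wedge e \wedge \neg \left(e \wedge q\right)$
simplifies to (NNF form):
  $c \wedge e \wedge \neg q$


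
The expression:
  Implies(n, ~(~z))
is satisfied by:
  {z: True, n: False}
  {n: False, z: False}
  {n: True, z: True}


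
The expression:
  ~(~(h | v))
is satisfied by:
  {v: True, h: True}
  {v: True, h: False}
  {h: True, v: False}


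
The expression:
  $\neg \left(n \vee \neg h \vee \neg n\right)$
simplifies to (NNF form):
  $\text{False}$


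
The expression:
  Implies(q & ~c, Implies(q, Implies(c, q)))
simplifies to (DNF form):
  True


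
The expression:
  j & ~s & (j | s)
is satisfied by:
  {j: True, s: False}


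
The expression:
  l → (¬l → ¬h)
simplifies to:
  True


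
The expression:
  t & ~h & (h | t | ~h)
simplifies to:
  t & ~h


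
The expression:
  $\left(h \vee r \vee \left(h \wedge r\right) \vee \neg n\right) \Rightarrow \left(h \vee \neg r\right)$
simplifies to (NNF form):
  $h \vee \neg r$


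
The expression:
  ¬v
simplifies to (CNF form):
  ¬v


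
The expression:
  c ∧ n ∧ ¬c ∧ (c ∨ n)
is never true.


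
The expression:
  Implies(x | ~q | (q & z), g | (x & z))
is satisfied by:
  {q: True, z: True, g: True, x: True}
  {z: True, g: True, x: True, q: False}
  {q: True, z: True, g: True, x: False}
  {z: True, g: True, x: False, q: False}
  {q: True, g: True, x: True, z: False}
  {g: True, x: True, q: False, z: False}
  {g: True, q: True, x: False, z: False}
  {g: True, q: False, x: False, z: False}
  {q: True, z: True, x: True, g: False}
  {z: True, x: True, q: False, g: False}
  {q: True, z: False, x: False, g: False}


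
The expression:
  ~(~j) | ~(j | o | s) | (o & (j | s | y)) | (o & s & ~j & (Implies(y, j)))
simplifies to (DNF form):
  j | (o & s) | (y & ~s) | (~o & ~s)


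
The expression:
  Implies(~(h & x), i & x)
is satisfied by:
  {i: True, h: True, x: True}
  {i: True, x: True, h: False}
  {h: True, x: True, i: False}


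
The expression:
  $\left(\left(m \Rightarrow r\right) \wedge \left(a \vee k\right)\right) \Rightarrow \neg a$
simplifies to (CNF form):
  $\left(m \vee \neg a\right) \wedge \left(\neg a \vee \neg r\right)$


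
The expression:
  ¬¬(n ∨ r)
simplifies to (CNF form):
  n ∨ r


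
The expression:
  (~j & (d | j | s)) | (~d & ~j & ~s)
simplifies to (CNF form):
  ~j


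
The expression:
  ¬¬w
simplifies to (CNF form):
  w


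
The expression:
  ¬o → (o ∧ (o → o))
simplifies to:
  o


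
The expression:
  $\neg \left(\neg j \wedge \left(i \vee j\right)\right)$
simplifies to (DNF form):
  $j \vee \neg i$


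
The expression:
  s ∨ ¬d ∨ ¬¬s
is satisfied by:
  {s: True, d: False}
  {d: False, s: False}
  {d: True, s: True}


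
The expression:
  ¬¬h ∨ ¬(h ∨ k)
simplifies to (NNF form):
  h ∨ ¬k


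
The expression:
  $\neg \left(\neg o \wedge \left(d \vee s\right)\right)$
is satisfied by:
  {o: True, s: False, d: False}
  {d: True, o: True, s: False}
  {o: True, s: True, d: False}
  {d: True, o: True, s: True}
  {d: False, s: False, o: False}


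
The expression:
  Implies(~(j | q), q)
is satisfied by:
  {q: True, j: True}
  {q: True, j: False}
  {j: True, q: False}


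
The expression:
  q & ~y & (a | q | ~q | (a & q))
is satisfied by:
  {q: True, y: False}


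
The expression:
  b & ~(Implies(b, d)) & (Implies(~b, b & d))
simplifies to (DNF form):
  b & ~d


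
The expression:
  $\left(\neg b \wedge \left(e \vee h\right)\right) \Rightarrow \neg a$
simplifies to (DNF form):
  $b \vee \left(\neg e \wedge \neg h\right) \vee \neg a$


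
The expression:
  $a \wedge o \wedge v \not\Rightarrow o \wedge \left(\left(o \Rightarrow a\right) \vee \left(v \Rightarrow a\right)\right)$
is never true.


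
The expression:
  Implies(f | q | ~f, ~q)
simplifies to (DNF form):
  ~q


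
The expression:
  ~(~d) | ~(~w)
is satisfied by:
  {d: True, w: True}
  {d: True, w: False}
  {w: True, d: False}


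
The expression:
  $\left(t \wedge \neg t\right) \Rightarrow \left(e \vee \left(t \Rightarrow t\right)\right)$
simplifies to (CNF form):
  $\text{True}$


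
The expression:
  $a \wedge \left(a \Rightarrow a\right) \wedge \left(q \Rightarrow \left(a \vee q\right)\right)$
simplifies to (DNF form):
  $a$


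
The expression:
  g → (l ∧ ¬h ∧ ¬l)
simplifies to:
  ¬g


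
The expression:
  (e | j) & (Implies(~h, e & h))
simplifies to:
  h & (e | j)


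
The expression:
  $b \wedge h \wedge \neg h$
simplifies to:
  $\text{False}$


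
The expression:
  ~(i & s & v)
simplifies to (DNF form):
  ~i | ~s | ~v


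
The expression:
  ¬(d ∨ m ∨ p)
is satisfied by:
  {d: False, p: False, m: False}


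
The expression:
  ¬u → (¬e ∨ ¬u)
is always true.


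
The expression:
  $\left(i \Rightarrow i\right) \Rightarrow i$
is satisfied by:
  {i: True}


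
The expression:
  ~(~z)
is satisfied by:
  {z: True}


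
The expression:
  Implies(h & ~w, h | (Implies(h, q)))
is always true.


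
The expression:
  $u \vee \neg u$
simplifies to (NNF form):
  $\text{True}$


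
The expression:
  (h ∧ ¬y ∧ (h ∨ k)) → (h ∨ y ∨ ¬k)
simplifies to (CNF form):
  True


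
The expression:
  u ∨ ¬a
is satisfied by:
  {u: True, a: False}
  {a: False, u: False}
  {a: True, u: True}


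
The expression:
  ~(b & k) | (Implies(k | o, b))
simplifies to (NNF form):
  True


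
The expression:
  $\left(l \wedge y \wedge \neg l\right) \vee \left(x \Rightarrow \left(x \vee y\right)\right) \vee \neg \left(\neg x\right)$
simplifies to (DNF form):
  $\text{True}$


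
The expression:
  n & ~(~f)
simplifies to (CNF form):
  f & n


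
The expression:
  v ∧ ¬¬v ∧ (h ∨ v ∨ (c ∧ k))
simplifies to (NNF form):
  v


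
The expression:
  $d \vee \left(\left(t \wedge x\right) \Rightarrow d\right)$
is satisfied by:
  {d: True, t: False, x: False}
  {d: False, t: False, x: False}
  {x: True, d: True, t: False}
  {x: True, d: False, t: False}
  {t: True, d: True, x: False}
  {t: True, d: False, x: False}
  {t: True, x: True, d: True}


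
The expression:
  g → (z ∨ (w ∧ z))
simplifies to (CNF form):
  z ∨ ¬g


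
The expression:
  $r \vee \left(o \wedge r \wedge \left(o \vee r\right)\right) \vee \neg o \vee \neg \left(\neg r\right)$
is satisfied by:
  {r: True, o: False}
  {o: False, r: False}
  {o: True, r: True}


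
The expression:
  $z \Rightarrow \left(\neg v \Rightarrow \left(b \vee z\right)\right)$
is always true.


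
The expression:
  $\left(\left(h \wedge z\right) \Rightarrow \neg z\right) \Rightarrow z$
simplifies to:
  $z$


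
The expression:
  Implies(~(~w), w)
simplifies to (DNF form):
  True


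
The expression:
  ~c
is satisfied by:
  {c: False}


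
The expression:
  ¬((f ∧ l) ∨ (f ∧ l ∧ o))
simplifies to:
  ¬f ∨ ¬l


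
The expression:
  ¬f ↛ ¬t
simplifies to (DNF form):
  t ∧ ¬f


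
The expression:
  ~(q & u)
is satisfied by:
  {u: False, q: False}
  {q: True, u: False}
  {u: True, q: False}


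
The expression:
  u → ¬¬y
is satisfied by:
  {y: True, u: False}
  {u: False, y: False}
  {u: True, y: True}


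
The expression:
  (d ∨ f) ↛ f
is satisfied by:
  {d: True, f: False}


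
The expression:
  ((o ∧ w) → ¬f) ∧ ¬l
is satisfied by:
  {w: False, o: False, l: False, f: False}
  {f: True, w: False, o: False, l: False}
  {o: True, f: False, w: False, l: False}
  {f: True, o: True, w: False, l: False}
  {w: True, f: False, o: False, l: False}
  {f: True, w: True, o: False, l: False}
  {o: True, w: True, f: False, l: False}


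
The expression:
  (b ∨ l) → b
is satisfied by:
  {b: True, l: False}
  {l: False, b: False}
  {l: True, b: True}


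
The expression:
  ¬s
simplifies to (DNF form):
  ¬s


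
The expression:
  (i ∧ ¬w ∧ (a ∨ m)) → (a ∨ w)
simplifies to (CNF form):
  a ∨ w ∨ ¬i ∨ ¬m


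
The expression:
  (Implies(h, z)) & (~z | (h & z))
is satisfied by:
  {h: False, z: False}
  {z: True, h: True}


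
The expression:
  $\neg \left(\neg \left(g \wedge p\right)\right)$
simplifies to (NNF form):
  $g \wedge p$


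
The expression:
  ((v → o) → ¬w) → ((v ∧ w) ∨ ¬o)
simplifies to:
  w ∨ ¬o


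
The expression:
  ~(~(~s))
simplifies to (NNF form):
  ~s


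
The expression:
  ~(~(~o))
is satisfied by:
  {o: False}


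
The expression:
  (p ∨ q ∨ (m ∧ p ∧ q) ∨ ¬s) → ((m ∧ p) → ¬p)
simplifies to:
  ¬m ∨ ¬p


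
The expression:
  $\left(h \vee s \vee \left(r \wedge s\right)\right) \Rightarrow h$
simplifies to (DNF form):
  $h \vee \neg s$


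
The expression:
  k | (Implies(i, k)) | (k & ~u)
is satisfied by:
  {k: True, i: False}
  {i: False, k: False}
  {i: True, k: True}


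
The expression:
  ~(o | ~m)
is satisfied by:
  {m: True, o: False}


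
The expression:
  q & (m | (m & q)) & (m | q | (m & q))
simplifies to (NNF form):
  m & q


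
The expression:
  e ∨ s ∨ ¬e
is always true.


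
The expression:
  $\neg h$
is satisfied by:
  {h: False}


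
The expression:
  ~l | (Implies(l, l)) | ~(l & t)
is always true.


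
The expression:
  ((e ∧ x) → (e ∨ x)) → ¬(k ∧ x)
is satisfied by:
  {k: False, x: False}
  {x: True, k: False}
  {k: True, x: False}


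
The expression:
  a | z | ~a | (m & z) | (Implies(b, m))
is always true.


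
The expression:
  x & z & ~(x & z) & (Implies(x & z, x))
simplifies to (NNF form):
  False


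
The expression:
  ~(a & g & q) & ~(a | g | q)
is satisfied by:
  {q: False, g: False, a: False}


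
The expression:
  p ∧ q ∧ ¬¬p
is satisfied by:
  {p: True, q: True}


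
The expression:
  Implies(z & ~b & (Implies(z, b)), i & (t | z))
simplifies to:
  True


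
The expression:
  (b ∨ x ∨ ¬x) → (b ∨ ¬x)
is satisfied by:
  {b: True, x: False}
  {x: False, b: False}
  {x: True, b: True}


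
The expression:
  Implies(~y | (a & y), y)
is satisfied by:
  {y: True}


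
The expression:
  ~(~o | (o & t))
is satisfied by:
  {o: True, t: False}


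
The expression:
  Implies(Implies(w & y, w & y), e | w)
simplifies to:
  e | w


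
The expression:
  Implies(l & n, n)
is always true.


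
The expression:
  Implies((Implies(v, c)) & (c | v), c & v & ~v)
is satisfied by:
  {c: False}


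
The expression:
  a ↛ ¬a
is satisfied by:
  {a: True}


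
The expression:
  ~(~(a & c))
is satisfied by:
  {a: True, c: True}


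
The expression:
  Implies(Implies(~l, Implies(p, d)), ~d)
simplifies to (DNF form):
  ~d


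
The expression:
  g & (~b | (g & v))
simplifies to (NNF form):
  g & (v | ~b)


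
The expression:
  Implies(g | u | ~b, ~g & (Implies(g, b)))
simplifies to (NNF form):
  ~g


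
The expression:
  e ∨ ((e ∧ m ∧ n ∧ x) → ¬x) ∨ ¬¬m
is always true.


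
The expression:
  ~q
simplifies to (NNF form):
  ~q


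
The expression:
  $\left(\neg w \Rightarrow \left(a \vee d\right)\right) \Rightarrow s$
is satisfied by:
  {s: True, w: False, d: False, a: False}
  {a: True, s: True, w: False, d: False}
  {s: True, d: True, w: False, a: False}
  {a: True, s: True, d: True, w: False}
  {s: True, w: True, d: False, a: False}
  {s: True, a: True, w: True, d: False}
  {s: True, d: True, w: True, a: False}
  {a: True, s: True, d: True, w: True}
  {a: False, w: False, d: False, s: False}


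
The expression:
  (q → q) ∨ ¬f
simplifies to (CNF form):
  True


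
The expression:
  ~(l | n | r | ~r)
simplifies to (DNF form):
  False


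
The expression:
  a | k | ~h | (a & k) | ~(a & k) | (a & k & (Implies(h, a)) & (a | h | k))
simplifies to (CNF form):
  True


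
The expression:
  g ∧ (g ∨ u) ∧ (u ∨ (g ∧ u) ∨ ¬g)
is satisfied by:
  {u: True, g: True}


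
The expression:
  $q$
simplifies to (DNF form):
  $q$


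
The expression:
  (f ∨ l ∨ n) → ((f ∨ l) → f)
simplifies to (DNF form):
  f ∨ ¬l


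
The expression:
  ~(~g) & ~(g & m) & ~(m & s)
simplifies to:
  g & ~m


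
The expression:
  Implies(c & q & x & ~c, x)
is always true.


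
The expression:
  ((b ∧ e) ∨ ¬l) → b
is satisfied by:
  {b: True, l: True}
  {b: True, l: False}
  {l: True, b: False}


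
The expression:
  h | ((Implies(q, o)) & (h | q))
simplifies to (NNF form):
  h | (o & q)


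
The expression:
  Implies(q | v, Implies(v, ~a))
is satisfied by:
  {v: False, a: False}
  {a: True, v: False}
  {v: True, a: False}


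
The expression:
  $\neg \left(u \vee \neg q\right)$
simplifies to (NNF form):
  $q \wedge \neg u$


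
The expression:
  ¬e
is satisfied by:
  {e: False}


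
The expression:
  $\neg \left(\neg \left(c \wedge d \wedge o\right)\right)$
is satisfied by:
  {c: True, d: True, o: True}


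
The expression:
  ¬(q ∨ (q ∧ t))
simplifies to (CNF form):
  ¬q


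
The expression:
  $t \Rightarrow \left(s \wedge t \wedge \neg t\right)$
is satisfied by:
  {t: False}


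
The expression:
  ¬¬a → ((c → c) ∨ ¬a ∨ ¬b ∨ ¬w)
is always true.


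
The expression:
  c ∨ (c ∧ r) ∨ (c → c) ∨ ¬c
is always true.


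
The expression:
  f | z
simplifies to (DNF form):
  f | z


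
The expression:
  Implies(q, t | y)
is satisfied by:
  {y: True, t: True, q: False}
  {y: True, q: False, t: False}
  {t: True, q: False, y: False}
  {t: False, q: False, y: False}
  {y: True, t: True, q: True}
  {y: True, q: True, t: False}
  {t: True, q: True, y: False}


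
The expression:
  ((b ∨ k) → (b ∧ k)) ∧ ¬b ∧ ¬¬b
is never true.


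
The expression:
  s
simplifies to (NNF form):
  s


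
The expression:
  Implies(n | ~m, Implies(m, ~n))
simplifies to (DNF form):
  ~m | ~n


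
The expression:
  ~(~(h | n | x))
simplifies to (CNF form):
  h | n | x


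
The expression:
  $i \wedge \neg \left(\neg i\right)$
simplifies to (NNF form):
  $i$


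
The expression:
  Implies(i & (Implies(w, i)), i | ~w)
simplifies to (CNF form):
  True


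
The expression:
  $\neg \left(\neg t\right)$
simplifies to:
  $t$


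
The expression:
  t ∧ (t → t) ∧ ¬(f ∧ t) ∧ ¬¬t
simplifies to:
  t ∧ ¬f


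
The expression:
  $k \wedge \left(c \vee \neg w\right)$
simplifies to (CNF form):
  $k \wedge \left(c \vee \neg w\right)$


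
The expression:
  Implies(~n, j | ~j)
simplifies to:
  True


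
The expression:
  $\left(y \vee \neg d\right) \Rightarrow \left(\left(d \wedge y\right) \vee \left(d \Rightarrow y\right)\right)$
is always true.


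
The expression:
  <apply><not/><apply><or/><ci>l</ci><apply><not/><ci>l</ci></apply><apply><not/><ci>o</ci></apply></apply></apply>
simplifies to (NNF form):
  <false/>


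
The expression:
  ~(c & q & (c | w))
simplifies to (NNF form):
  ~c | ~q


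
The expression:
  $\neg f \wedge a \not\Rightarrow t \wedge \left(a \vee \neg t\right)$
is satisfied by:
  {a: True, t: False, f: False}


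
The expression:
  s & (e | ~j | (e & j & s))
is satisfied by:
  {s: True, e: True, j: False}
  {s: True, e: False, j: False}
  {s: True, j: True, e: True}


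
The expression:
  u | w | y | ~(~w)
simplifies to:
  u | w | y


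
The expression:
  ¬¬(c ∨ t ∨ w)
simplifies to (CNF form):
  c ∨ t ∨ w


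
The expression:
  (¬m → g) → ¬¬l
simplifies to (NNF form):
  l ∨ (¬g ∧ ¬m)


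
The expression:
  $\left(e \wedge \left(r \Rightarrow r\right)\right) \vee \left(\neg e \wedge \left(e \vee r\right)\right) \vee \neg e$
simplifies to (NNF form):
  $\text{True}$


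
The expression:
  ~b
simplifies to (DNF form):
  ~b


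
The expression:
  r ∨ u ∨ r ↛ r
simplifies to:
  r ∨ u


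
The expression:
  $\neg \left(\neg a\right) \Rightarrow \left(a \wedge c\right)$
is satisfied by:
  {c: True, a: False}
  {a: False, c: False}
  {a: True, c: True}


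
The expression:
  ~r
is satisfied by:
  {r: False}


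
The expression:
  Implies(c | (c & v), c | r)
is always true.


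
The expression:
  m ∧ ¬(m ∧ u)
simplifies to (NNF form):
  m ∧ ¬u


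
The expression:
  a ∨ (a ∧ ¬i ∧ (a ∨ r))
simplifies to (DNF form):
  a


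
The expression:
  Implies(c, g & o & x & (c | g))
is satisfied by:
  {x: True, o: True, g: True, c: False}
  {x: True, o: True, g: False, c: False}
  {x: True, g: True, o: False, c: False}
  {x: True, g: False, o: False, c: False}
  {o: True, g: True, x: False, c: False}
  {o: True, x: False, g: False, c: False}
  {o: False, g: True, x: False, c: False}
  {o: False, x: False, g: False, c: False}
  {x: True, c: True, o: True, g: True}


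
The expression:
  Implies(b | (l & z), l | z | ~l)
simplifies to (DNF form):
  True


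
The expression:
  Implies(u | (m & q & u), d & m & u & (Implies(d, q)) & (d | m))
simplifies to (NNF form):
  ~u | (d & m & q)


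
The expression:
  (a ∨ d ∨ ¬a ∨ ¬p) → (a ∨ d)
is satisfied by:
  {a: True, d: True}
  {a: True, d: False}
  {d: True, a: False}


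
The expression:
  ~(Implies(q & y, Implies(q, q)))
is never true.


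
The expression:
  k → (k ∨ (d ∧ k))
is always true.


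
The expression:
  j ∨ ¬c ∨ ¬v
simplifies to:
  j ∨ ¬c ∨ ¬v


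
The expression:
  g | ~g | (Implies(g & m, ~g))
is always true.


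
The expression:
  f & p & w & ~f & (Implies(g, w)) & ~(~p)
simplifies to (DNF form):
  False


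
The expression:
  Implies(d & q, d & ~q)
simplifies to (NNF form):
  ~d | ~q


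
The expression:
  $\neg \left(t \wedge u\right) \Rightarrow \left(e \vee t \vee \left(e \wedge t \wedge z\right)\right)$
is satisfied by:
  {t: True, e: True}
  {t: True, e: False}
  {e: True, t: False}


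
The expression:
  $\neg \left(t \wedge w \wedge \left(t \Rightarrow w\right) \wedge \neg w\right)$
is always true.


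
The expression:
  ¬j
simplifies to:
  ¬j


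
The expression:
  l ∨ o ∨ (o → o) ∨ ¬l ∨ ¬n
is always true.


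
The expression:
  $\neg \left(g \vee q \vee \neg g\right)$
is never true.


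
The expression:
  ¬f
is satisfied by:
  {f: False}


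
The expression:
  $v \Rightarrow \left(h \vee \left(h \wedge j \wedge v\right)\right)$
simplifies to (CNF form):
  $h \vee \neg v$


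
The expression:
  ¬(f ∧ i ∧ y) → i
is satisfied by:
  {i: True}


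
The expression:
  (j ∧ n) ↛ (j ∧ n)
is never true.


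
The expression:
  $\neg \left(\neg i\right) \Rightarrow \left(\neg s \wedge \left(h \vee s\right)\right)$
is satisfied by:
  {h: True, i: False, s: False}
  {h: False, i: False, s: False}
  {s: True, h: True, i: False}
  {s: True, h: False, i: False}
  {i: True, h: True, s: False}


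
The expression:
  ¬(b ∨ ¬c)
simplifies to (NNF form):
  c ∧ ¬b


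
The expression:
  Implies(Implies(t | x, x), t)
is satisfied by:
  {t: True}


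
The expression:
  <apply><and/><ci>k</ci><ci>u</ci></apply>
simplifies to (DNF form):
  <apply><and/><ci>k</ci><ci>u</ci></apply>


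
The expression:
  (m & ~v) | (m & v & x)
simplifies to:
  m & (x | ~v)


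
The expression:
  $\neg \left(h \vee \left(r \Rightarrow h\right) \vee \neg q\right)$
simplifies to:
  $q \wedge r \wedge \neg h$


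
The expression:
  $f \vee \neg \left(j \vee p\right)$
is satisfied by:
  {f: True, p: False, j: False}
  {j: True, f: True, p: False}
  {f: True, p: True, j: False}
  {j: True, f: True, p: True}
  {j: False, p: False, f: False}


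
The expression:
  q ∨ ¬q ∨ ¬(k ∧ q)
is always true.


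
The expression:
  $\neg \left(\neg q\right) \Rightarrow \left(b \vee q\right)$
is always true.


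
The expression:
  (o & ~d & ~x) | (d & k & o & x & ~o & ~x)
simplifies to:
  o & ~d & ~x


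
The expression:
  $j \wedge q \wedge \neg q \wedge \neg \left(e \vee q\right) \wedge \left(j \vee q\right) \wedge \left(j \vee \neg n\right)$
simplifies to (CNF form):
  $\text{False}$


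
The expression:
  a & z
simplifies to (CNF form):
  a & z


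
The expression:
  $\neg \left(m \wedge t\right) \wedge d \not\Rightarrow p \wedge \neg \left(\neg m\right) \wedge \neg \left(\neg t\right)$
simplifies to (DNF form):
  $\text{False}$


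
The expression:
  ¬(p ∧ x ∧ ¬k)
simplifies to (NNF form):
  k ∨ ¬p ∨ ¬x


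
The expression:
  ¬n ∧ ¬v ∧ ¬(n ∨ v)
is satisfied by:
  {n: False, v: False}


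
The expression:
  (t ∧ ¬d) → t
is always true.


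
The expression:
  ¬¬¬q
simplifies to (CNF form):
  ¬q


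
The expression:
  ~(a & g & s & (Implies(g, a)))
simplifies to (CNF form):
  ~a | ~g | ~s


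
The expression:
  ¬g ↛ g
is always true.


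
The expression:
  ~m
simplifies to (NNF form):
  ~m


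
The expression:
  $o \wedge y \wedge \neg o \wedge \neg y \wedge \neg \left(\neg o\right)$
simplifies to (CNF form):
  $\text{False}$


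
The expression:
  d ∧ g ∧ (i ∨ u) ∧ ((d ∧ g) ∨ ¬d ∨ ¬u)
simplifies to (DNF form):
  (d ∧ g ∧ i) ∨ (d ∧ g ∧ u)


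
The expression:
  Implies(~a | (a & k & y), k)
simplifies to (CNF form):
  a | k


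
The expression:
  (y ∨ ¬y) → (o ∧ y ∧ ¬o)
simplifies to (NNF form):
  False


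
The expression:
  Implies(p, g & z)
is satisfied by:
  {z: True, g: True, p: False}
  {z: True, g: False, p: False}
  {g: True, z: False, p: False}
  {z: False, g: False, p: False}
  {z: True, p: True, g: True}


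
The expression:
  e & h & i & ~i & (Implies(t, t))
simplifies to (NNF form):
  False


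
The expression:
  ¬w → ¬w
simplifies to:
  True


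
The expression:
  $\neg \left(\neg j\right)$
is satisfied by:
  {j: True}


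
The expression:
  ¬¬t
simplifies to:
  t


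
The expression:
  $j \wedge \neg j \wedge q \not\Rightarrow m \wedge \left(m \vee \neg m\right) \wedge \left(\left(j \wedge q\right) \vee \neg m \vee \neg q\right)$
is never true.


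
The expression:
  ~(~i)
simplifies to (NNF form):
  i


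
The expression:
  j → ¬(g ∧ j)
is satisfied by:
  {g: False, j: False}
  {j: True, g: False}
  {g: True, j: False}


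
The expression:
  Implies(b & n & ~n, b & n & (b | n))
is always true.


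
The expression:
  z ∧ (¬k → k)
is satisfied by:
  {z: True, k: True}


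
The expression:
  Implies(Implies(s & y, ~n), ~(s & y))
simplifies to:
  n | ~s | ~y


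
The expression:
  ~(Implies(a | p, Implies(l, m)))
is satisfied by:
  {a: True, p: True, l: True, m: False}
  {a: True, l: True, p: False, m: False}
  {p: True, l: True, a: False, m: False}


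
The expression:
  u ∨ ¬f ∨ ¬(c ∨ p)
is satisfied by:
  {u: True, c: False, p: False, f: False}
  {u: True, p: True, c: False, f: False}
  {u: True, c: True, p: False, f: False}
  {u: True, p: True, c: True, f: False}
  {u: False, c: False, p: False, f: False}
  {p: True, u: False, c: False, f: False}
  {c: True, u: False, p: False, f: False}
  {p: True, c: True, u: False, f: False}
  {f: True, u: True, c: False, p: False}
  {f: True, p: True, u: True, c: False}
  {f: True, u: True, c: True, p: False}
  {f: True, p: True, u: True, c: True}
  {f: True, u: False, c: False, p: False}


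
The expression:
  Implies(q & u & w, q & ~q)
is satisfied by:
  {w: False, u: False, q: False}
  {q: True, w: False, u: False}
  {u: True, w: False, q: False}
  {q: True, u: True, w: False}
  {w: True, q: False, u: False}
  {q: True, w: True, u: False}
  {u: True, w: True, q: False}


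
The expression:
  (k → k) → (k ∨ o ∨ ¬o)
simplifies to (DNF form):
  True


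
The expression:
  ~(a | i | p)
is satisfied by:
  {i: False, p: False, a: False}


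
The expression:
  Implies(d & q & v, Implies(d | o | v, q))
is always true.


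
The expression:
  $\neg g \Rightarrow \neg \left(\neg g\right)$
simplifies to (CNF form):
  $g$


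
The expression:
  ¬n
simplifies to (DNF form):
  ¬n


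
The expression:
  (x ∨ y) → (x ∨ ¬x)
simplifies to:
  True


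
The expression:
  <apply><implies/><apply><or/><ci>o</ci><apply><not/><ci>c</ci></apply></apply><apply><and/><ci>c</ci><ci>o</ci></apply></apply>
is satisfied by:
  {c: True}


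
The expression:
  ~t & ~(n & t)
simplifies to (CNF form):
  ~t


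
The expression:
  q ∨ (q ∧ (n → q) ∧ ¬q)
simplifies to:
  q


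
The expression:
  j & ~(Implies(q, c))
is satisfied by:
  {j: True, q: True, c: False}


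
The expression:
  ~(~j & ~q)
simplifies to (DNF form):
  j | q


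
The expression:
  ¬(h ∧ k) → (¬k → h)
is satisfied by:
  {k: True, h: True}
  {k: True, h: False}
  {h: True, k: False}


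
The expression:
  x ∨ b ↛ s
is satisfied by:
  {x: True, b: True, s: False}
  {x: True, b: False, s: False}
  {x: True, s: True, b: True}
  {x: True, s: True, b: False}
  {b: True, s: False, x: False}


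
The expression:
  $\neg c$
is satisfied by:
  {c: False}


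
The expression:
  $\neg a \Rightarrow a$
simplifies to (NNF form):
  $a$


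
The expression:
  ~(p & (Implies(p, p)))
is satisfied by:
  {p: False}


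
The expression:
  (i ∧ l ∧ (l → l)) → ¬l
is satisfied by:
  {l: False, i: False}
  {i: True, l: False}
  {l: True, i: False}


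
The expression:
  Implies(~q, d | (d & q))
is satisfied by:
  {d: True, q: True}
  {d: True, q: False}
  {q: True, d: False}


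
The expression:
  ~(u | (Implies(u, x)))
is never true.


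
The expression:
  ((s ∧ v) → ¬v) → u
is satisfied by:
  {v: True, u: True, s: True}
  {v: True, u: True, s: False}
  {u: True, s: True, v: False}
  {u: True, s: False, v: False}
  {v: True, s: True, u: False}


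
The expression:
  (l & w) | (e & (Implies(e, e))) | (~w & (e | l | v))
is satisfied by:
  {l: True, v: True, e: True, w: False}
  {l: True, e: True, w: False, v: False}
  {l: True, v: True, e: True, w: True}
  {l: True, e: True, w: True, v: False}
  {l: True, v: True, w: False, e: False}
  {l: True, w: False, e: False, v: False}
  {l: True, v: True, w: True, e: False}
  {l: True, w: True, e: False, v: False}
  {v: True, e: True, w: False, l: False}
  {e: True, v: False, w: False, l: False}
  {v: True, e: True, w: True, l: False}
  {e: True, w: True, v: False, l: False}
  {v: True, w: False, e: False, l: False}


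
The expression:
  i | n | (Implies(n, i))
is always true.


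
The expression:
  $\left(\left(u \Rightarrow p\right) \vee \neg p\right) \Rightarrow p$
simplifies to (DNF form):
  $p$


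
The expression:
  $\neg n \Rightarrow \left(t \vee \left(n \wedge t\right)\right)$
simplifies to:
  $n \vee t$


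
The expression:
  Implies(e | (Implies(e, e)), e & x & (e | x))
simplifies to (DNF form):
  e & x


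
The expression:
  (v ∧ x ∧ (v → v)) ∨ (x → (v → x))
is always true.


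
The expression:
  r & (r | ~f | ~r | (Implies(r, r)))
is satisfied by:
  {r: True}


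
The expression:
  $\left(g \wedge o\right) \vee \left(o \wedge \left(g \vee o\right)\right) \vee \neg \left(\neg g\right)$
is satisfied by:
  {o: True, g: True}
  {o: True, g: False}
  {g: True, o: False}


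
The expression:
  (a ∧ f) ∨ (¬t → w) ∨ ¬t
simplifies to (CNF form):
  True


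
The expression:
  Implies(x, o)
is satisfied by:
  {o: True, x: False}
  {x: False, o: False}
  {x: True, o: True}


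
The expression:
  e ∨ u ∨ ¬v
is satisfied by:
  {u: True, e: True, v: False}
  {u: True, v: False, e: False}
  {e: True, v: False, u: False}
  {e: False, v: False, u: False}
  {u: True, e: True, v: True}
  {u: True, v: True, e: False}
  {e: True, v: True, u: False}


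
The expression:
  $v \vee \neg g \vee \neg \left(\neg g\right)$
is always true.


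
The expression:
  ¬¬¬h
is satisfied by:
  {h: False}


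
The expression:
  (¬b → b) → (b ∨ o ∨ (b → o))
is always true.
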